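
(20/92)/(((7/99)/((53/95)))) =5247/3059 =1.72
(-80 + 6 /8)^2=100489 /16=6280.56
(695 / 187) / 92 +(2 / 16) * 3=14293 / 34408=0.42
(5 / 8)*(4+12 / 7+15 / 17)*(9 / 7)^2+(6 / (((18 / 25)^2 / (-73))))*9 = -1063203725 / 139944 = -7597.35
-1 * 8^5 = -32768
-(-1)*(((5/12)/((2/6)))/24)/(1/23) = 115/96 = 1.20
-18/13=-1.38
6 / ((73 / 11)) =66 / 73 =0.90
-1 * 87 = -87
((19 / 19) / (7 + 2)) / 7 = 1 / 63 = 0.02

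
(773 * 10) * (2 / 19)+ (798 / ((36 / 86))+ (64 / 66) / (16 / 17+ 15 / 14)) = 2720.50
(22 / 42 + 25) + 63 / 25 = 14723 / 525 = 28.04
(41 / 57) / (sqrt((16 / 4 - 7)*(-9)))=41*sqrt(3) / 513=0.14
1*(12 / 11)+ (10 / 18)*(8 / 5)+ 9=1087 / 99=10.98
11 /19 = 0.58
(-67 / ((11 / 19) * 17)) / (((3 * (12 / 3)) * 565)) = -1273 / 1267860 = -0.00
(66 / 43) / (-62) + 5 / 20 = 1201 / 5332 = 0.23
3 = 3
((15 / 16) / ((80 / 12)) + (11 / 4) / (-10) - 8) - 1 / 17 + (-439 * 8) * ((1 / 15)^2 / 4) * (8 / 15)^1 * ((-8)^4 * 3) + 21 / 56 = -25581.42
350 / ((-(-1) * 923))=350 / 923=0.38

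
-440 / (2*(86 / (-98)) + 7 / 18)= 77616 / 241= 322.06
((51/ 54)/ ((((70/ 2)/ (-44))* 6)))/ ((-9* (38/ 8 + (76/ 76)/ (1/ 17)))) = 0.00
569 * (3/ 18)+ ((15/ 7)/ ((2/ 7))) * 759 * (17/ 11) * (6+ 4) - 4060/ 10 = 525983/ 6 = 87663.83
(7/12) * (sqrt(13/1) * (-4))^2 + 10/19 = 6946/57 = 121.86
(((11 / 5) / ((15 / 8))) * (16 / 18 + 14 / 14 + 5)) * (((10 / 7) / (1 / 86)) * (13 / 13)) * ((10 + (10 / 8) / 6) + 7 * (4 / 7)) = 40000664 / 2835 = 14109.58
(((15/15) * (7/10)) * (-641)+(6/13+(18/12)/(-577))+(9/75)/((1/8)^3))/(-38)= 72534869/7125950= 10.18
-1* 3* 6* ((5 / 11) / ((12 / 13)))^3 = -274625 / 127776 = -2.15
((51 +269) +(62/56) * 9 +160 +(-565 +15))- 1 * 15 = -75.04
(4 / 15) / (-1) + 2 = 26 / 15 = 1.73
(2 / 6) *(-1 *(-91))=91 / 3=30.33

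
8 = 8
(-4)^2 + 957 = 973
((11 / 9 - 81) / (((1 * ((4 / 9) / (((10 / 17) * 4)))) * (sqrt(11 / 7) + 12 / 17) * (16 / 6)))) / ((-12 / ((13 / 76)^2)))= -490035 / 1929184 + 396695 * sqrt(77) / 7716736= 0.20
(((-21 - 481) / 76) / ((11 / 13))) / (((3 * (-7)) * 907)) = 3263 / 7961646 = 0.00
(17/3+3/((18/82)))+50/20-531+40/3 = -2975/6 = -495.83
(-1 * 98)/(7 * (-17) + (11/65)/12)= 76440/92809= 0.82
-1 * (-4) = 4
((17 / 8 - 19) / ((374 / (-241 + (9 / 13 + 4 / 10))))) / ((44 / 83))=17473077 / 855712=20.42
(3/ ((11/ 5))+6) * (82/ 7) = 6642/ 77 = 86.26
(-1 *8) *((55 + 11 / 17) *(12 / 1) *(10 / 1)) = -908160 / 17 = -53421.18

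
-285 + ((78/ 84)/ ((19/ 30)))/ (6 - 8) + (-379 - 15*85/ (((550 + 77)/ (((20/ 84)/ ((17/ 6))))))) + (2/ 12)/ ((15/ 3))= -14590586/ 21945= -664.87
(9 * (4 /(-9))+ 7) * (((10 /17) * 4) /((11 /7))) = 840 /187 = 4.49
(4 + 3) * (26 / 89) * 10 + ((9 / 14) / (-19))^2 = 128783129 / 6297284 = 20.45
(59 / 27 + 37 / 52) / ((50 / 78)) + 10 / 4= 6317 / 900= 7.02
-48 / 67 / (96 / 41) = -41 / 134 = -0.31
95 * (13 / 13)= 95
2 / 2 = 1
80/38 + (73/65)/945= 2458387/1167075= 2.11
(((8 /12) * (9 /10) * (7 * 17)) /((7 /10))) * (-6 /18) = -34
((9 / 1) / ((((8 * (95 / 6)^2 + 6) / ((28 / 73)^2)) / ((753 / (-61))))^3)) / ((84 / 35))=-0.00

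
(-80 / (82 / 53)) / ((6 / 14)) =-120.65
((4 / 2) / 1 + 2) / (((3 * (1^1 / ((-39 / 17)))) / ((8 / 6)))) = -208 / 51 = -4.08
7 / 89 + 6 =541 / 89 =6.08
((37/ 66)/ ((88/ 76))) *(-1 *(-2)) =703/ 726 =0.97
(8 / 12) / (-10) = -1 / 15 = -0.07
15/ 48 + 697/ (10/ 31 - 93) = -7.21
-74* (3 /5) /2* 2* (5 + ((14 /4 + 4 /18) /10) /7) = -224.36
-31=-31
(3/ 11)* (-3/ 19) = -0.04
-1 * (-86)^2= -7396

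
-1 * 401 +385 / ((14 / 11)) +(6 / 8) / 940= -370357 / 3760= -98.50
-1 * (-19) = 19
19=19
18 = 18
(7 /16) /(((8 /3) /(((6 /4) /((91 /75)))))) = 675 /3328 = 0.20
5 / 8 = 0.62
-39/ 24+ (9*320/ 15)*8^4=6291443/ 8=786430.38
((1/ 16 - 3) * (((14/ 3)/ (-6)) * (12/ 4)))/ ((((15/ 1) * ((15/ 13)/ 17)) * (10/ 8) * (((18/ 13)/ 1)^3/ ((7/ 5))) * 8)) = 1118191711/ 3149280000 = 0.36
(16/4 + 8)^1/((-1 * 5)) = -12/5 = -2.40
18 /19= 0.95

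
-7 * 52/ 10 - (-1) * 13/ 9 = -1573/ 45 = -34.96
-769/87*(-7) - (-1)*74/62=170092/2697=63.07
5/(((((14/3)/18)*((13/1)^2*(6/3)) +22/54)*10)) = 27/4754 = 0.01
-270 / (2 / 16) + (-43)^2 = -311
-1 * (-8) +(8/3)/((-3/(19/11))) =640/99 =6.46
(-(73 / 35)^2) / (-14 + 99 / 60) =21316 / 60515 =0.35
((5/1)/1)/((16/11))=55/16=3.44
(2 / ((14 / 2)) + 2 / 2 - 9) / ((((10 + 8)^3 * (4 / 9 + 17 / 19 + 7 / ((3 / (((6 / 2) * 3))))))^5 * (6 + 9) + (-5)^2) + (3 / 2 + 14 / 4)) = -22284891 / 1626409463330976265524215894663465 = -0.00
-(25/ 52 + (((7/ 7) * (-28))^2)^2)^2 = -1021578201606769/ 2704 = -377802589351.62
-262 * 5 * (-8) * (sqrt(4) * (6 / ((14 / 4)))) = 251520 / 7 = 35931.43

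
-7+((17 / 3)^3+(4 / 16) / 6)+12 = 40393 / 216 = 187.00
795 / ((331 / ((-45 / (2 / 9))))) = -321975 / 662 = -486.37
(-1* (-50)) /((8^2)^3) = 25 /131072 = 0.00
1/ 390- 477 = -186029/ 390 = -477.00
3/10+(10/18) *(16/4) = 2.52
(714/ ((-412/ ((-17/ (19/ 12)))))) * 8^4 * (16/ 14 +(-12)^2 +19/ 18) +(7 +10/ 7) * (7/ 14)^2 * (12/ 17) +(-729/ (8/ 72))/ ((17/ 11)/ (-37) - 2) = 11145651.37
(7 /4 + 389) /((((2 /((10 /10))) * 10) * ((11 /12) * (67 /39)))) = 182871 /14740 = 12.41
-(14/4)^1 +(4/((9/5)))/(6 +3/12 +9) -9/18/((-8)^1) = -28915/8784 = -3.29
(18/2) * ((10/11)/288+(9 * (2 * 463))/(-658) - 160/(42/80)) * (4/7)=-165421283/101332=-1632.47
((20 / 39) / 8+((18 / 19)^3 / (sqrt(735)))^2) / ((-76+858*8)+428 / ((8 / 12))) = 58515522049 / 6679917619311300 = 0.00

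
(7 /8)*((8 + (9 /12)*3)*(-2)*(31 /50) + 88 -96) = -18.12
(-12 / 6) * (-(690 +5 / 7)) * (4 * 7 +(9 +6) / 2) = 343285 / 7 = 49040.71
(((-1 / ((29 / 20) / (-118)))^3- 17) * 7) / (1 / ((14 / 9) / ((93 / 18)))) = 2576192911852 / 2268177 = 1135798.89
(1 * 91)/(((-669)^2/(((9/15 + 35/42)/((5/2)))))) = 3913/33567075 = 0.00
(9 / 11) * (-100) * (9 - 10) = 900 / 11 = 81.82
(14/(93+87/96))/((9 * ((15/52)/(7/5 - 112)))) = -12882688/2028375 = -6.35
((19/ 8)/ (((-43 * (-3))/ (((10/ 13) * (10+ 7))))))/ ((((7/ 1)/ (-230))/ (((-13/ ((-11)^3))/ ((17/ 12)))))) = -21850/ 400631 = -0.05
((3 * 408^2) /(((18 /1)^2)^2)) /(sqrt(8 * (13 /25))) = 1445 * sqrt(26) /3159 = 2.33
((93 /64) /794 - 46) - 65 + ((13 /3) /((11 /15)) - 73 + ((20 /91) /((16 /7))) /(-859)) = -1111647865727 /6242084992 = -178.09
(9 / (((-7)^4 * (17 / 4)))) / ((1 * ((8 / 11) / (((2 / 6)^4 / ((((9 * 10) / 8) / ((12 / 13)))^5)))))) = 5767168 / 103575406797646875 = 0.00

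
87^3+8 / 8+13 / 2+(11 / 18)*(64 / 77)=658511.01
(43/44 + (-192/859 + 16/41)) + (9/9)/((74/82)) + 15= 989176101/57336532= 17.25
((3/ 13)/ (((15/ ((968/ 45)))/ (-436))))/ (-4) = 105512/ 2925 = 36.07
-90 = -90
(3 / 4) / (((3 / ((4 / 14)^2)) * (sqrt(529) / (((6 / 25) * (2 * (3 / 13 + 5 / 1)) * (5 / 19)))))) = 816 / 1391845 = 0.00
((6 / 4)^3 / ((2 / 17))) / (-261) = -51 / 464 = -0.11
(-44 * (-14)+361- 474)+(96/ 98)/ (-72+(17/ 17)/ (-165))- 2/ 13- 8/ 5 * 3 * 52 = 9582569109/ 37840985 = 253.23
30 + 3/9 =30.33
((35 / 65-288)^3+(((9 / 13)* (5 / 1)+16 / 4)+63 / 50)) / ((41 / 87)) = -227017005654243 / 4503850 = -50405099.12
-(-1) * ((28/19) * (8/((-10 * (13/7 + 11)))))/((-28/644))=9016/4275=2.11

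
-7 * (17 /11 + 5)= -504 /11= -45.82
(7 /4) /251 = 7 /1004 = 0.01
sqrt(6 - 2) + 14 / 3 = 20 / 3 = 6.67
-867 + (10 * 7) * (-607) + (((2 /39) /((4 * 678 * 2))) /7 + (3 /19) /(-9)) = -609909409181 /14067144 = -43357.02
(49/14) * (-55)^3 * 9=-10481625/2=-5240812.50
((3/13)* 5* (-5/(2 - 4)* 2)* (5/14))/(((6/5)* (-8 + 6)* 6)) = -625/4368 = -0.14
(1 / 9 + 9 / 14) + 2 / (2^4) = 443 / 504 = 0.88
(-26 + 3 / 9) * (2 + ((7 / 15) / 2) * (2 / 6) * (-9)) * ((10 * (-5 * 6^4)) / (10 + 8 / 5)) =186393.10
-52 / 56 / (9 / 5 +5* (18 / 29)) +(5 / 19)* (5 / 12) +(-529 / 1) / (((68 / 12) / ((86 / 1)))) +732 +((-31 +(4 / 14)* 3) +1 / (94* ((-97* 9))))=-71594477373325 / 9771888252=-7326.58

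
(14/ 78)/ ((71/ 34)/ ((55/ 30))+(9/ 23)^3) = 15926603/ 106387866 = 0.15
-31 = -31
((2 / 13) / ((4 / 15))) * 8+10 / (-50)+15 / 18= 2047 / 390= 5.25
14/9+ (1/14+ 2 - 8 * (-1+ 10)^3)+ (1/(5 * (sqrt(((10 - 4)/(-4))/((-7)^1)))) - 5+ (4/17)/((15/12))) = -62473409/10710+ sqrt(42)/15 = -5832.75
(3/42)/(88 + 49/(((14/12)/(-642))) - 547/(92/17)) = -46/17373237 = -0.00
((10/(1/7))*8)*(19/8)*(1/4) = 332.50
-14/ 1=-14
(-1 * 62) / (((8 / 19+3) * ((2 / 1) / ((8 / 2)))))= -2356 / 65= -36.25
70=70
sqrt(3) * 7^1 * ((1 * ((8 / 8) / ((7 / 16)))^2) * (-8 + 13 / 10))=-8576 * sqrt(3) / 35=-424.40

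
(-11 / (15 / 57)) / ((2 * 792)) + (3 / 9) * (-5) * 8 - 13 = -18979 / 720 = -26.36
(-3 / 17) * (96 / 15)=-96 / 85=-1.13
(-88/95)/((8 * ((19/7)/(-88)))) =6776/1805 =3.75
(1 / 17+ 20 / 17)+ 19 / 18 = 701 / 306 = 2.29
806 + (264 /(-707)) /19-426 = 5104276 /13433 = 379.98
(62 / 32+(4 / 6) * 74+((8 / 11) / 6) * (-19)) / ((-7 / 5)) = -129275 / 3696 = -34.98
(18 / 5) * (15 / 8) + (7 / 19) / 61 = 31321 / 4636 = 6.76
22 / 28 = 11 / 14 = 0.79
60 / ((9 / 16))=320 / 3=106.67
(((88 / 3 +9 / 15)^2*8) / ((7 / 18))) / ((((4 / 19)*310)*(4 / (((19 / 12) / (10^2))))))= 72777961 / 65100000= 1.12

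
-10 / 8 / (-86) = 5 / 344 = 0.01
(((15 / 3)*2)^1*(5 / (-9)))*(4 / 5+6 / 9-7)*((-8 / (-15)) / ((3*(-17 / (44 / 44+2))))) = -1328 / 1377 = -0.96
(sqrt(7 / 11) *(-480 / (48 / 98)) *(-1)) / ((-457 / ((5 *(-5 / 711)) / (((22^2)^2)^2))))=0.00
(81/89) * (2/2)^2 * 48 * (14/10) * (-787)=-21418992/445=-48132.57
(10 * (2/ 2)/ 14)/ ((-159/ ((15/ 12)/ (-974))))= 25/ 4336248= 0.00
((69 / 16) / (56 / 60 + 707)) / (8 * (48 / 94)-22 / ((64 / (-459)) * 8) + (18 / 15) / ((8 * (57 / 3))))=24646800 / 96357687377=0.00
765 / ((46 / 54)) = 20655 / 23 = 898.04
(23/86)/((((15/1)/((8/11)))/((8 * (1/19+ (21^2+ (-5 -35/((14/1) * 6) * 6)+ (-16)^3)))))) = -379.92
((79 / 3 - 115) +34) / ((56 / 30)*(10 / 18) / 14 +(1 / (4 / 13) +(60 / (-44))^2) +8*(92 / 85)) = -60722640 / 15375863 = -3.95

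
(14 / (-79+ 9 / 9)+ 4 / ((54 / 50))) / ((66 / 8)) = 4948 / 11583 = 0.43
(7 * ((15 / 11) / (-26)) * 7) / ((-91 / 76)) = 2.15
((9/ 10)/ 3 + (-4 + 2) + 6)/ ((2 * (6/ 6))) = 43/ 20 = 2.15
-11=-11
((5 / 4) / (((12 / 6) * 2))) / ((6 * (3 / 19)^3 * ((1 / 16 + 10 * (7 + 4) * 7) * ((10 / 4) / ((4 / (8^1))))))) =6859 / 1996002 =0.00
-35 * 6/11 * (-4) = 76.36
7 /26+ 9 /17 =353 /442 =0.80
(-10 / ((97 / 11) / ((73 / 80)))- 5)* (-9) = 42147 / 776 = 54.31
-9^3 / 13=-729 / 13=-56.08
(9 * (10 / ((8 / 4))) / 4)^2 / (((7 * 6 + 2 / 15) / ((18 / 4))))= 13.52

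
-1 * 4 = -4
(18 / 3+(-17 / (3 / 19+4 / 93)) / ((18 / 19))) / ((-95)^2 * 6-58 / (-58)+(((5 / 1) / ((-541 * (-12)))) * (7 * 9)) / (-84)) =-768077176 / 499198569315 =-0.00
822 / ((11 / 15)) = 12330 / 11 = 1120.91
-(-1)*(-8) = -8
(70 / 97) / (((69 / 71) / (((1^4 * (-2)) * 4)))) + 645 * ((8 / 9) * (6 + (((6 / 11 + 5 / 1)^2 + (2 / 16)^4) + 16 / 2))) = 10636487781545 / 414644736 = 25652.05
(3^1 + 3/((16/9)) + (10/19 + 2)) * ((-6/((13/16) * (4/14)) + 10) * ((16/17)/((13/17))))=-451758/3211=-140.69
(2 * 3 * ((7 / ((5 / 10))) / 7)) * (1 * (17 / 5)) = 204 / 5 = 40.80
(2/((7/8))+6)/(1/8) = 464/7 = 66.29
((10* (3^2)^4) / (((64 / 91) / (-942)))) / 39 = -36052695 / 16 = -2253293.44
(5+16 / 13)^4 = 43046721 / 28561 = 1507.19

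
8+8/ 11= 96/ 11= 8.73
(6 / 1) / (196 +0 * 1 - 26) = 3 / 85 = 0.04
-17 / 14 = -1.21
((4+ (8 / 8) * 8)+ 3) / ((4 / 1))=15 / 4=3.75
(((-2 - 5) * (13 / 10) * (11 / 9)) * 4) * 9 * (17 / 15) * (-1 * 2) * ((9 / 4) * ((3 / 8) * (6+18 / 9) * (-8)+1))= -1174173 / 25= -46966.92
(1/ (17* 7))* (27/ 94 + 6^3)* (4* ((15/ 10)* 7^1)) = 60993/ 799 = 76.34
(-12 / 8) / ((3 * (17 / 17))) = -0.50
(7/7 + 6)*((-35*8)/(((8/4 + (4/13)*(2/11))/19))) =-54340/3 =-18113.33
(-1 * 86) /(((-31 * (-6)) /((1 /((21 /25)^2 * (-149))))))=26875 /6110937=0.00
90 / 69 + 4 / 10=196 / 115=1.70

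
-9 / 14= -0.64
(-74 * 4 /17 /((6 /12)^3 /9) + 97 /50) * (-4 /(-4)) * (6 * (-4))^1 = 12767412 /425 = 30040.97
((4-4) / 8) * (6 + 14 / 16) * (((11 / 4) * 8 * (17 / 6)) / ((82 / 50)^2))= 0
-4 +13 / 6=-11 / 6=-1.83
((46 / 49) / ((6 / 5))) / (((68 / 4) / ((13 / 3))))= 1495 / 7497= 0.20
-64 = -64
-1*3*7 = -21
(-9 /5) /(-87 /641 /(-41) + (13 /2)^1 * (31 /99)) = -46832742 /53042345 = -0.88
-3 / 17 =-0.18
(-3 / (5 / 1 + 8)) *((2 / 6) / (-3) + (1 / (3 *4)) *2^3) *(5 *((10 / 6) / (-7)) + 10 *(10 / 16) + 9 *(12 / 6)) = -745 / 252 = -2.96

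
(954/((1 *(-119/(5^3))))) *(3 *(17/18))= -2839.29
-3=-3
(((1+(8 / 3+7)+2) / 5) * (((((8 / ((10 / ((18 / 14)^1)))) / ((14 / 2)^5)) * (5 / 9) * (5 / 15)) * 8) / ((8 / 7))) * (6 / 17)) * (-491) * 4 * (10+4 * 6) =-1194112 / 252105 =-4.74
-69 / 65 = -1.06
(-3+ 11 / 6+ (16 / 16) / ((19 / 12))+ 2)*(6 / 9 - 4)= -4.88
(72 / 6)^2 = 144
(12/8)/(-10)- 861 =-17223/20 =-861.15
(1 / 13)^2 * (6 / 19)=6 / 3211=0.00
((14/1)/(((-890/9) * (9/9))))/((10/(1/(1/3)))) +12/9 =1.29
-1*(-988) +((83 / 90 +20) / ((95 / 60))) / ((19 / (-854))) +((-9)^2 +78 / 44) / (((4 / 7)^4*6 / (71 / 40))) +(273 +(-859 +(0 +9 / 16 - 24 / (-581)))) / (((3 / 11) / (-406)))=35319720878994649 / 40500387840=872083.52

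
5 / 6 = 0.83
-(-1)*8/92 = 2/23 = 0.09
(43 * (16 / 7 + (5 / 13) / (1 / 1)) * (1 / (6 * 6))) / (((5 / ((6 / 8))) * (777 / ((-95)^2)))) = 2095605 / 377104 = 5.56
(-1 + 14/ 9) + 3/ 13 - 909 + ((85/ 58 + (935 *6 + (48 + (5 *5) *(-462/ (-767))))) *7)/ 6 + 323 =4832565863/ 800748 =6035.06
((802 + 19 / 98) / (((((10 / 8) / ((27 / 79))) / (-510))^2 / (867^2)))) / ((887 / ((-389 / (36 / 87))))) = -3370759954285769168040 / 271252583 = -12426646474683.59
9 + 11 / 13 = 128 / 13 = 9.85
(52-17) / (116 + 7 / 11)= 385 / 1283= 0.30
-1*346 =-346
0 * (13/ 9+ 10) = 0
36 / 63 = 4 / 7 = 0.57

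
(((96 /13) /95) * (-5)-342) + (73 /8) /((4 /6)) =-1299027 /3952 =-328.70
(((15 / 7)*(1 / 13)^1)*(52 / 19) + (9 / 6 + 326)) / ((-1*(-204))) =87235 / 54264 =1.61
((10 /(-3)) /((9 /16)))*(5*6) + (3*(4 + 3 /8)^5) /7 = 150155575 /294912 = 509.15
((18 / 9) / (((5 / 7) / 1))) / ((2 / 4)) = 28 / 5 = 5.60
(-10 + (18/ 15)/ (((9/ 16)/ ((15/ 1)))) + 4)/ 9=26/ 9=2.89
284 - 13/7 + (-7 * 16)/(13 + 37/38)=1018933/3717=274.13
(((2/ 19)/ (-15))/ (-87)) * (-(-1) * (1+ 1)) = 4/ 24795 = 0.00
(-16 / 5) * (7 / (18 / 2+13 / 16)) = -1792 / 785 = -2.28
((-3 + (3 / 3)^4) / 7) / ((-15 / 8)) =16 / 105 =0.15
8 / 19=0.42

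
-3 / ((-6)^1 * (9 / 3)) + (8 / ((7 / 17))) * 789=643831 / 42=15329.31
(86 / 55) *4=344 / 55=6.25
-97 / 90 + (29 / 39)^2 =-887 / 1690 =-0.52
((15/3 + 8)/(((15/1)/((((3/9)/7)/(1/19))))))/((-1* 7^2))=-247/15435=-0.02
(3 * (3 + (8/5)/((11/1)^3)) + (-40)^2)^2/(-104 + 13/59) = -6764912229323099/271181700075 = -24946.05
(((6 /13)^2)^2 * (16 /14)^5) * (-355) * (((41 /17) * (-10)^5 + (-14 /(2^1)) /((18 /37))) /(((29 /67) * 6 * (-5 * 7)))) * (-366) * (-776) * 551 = -744977251886753743110144 /57122942513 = -13041647000541.20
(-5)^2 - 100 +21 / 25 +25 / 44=-80951 / 1100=-73.59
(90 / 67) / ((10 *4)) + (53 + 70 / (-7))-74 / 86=486003 / 11524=42.17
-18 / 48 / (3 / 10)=-5 / 4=-1.25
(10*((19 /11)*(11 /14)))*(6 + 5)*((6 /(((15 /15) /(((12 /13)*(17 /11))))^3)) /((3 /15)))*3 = 72586627200 /1860859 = 39007.05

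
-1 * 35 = -35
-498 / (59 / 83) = -41334 / 59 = -700.58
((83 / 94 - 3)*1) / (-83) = 199 / 7802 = 0.03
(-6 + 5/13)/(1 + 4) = -73/65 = -1.12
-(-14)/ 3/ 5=14/ 15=0.93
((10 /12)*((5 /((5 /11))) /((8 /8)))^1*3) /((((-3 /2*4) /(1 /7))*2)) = -55 /168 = -0.33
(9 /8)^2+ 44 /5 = 3221 /320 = 10.07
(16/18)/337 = 8/3033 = 0.00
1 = 1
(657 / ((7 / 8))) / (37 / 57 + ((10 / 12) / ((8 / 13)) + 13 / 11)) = 17576064 / 74557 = 235.74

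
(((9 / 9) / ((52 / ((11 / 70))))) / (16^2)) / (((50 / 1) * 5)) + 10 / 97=2329601067 / 22597120000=0.10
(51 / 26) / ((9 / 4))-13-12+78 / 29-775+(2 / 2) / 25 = -22518169 / 28275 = -796.40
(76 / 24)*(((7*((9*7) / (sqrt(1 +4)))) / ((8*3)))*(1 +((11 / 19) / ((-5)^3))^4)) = 26.02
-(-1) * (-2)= -2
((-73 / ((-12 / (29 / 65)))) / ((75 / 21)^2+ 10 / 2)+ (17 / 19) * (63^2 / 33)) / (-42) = -75290999 / 29343600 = -2.57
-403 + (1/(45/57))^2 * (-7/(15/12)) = -463483/1125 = -411.98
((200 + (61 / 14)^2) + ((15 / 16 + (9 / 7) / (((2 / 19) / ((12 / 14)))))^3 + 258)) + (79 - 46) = 960993216975 / 481890304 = 1994.22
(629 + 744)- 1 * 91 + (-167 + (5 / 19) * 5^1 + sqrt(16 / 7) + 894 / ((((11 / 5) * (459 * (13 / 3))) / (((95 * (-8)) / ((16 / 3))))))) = 4 * sqrt(7) / 7 + 50216785 / 46189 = 1088.71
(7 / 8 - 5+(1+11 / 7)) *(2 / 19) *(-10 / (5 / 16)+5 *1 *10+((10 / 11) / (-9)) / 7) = -4756 / 1617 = -2.94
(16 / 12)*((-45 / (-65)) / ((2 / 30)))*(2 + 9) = 1980 / 13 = 152.31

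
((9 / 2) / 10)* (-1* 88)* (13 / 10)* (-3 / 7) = 3861 / 175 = 22.06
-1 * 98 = -98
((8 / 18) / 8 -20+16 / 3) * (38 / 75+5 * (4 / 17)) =-282199 / 11475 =-24.59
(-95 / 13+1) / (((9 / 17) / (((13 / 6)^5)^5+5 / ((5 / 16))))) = -4918318097416743325999455311173 / 1663171849750887530496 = -2957191764.73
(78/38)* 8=312/19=16.42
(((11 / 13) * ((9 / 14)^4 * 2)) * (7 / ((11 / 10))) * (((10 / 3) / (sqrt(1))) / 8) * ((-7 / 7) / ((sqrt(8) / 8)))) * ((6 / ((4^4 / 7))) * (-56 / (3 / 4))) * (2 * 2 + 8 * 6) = 54675 * sqrt(2) / 56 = 1380.75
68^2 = 4624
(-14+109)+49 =144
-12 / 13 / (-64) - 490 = -101917 / 208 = -489.99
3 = 3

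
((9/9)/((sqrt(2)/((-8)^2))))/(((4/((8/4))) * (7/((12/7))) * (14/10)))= 960 * sqrt(2)/343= 3.96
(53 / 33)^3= 4.14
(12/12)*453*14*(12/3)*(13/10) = 164892/5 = 32978.40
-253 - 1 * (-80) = -173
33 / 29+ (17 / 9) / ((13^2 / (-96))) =955 / 14703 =0.06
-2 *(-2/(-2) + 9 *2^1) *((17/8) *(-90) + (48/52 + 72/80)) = 935769/130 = 7198.22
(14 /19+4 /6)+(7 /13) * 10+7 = 13.79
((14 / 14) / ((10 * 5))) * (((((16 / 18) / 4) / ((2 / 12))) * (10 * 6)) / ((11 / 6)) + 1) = 491 / 550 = 0.89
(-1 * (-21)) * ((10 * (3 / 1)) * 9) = 5670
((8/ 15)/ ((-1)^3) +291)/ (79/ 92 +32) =400844/ 45345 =8.84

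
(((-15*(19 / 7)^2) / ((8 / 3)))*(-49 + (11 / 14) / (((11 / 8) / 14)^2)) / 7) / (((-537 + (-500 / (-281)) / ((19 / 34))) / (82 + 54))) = 48.95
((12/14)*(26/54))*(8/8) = 26/63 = 0.41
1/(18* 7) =1/126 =0.01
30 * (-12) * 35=-12600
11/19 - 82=-1547/19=-81.42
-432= -432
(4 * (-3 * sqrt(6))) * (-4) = 117.58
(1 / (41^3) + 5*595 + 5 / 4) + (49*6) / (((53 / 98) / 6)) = 91144783425 / 14611252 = 6237.99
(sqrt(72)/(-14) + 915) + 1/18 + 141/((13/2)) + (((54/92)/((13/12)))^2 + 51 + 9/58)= 23058244219/23333661 - 3 * sqrt(2)/7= 987.59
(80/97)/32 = 5/194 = 0.03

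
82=82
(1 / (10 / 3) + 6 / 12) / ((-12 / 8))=-8 / 15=-0.53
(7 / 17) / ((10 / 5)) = 7 / 34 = 0.21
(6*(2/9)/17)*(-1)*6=-0.47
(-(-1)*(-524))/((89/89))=-524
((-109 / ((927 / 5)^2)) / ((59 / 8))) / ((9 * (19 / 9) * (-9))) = 21800 / 8669770281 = 0.00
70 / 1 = 70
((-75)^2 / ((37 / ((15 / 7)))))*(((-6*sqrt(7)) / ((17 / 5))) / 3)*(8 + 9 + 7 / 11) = -163687500*sqrt(7) / 48433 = -8941.76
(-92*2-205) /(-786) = 389 /786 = 0.49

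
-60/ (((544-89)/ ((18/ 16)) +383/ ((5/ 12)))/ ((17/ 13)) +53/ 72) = -122400/ 2066387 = -0.06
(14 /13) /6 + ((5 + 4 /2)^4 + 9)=2410.18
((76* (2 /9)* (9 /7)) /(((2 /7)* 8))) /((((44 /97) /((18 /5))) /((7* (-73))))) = -8475957 /220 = -38527.08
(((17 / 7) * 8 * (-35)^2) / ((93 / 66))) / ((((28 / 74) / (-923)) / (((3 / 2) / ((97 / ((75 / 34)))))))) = -4226186250 / 3007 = -1405449.37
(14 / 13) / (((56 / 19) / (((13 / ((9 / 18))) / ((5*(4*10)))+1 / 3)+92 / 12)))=15447 / 5200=2.97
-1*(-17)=17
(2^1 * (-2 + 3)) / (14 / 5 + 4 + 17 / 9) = 90 / 391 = 0.23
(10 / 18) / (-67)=-5 / 603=-0.01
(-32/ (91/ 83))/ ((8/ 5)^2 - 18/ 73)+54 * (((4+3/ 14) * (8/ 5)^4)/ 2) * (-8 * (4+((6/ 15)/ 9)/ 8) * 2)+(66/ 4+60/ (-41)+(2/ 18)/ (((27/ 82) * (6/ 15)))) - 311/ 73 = -41733239762949882221/ 873217907493750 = -47792.47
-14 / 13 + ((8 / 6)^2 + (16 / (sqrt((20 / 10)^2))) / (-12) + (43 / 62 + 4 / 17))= 118759 / 123318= 0.96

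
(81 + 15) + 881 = 977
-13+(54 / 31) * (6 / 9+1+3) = -151 / 31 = -4.87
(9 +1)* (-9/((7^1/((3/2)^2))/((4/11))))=-810/77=-10.52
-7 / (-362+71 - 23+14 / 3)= 21 / 928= 0.02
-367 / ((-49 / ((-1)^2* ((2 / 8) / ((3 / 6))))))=367 / 98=3.74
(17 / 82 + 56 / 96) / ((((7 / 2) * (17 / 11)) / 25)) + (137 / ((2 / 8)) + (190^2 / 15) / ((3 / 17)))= 14189.43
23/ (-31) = -23/ 31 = -0.74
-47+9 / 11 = -46.18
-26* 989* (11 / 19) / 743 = -282854 / 14117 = -20.04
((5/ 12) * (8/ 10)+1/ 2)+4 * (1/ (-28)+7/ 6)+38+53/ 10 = 1703/ 35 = 48.66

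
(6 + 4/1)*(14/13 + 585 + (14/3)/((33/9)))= 839910/143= 5873.50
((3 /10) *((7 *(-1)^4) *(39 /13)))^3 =250047 /1000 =250.05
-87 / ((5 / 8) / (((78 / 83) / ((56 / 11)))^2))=-16011567 / 3375610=-4.74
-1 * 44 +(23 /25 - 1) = -1102 /25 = -44.08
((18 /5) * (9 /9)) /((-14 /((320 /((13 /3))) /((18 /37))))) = -3552 /91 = -39.03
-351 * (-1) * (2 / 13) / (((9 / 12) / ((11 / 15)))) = 264 / 5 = 52.80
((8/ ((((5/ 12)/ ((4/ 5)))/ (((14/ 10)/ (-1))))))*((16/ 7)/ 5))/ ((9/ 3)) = -2048/ 625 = -3.28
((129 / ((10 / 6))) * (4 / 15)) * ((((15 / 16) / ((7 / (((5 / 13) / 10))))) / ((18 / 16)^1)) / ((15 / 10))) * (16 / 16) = 86 / 1365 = 0.06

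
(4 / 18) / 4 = 1 / 18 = 0.06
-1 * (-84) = 84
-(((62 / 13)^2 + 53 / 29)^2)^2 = -210369134052465885121 / 576950840079601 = -364622.29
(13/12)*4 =13/3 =4.33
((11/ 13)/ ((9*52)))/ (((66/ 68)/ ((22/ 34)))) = 11/ 9126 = 0.00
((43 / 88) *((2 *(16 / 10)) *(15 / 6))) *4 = 15.64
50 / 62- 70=-2145 / 31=-69.19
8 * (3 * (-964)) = -23136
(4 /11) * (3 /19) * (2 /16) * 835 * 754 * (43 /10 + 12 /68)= 143735397 /7106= 20227.33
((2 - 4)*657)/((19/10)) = -13140/19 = -691.58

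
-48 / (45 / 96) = -512 / 5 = -102.40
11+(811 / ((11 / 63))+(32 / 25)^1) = 1280702 / 275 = 4657.10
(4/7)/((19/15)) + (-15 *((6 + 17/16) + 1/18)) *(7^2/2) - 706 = -42408073/12768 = -3321.43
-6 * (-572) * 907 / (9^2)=1037608 / 27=38429.93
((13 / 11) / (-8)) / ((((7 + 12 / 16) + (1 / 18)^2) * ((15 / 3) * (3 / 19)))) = -6669 / 276320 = -0.02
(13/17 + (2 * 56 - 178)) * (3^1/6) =-1109/34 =-32.62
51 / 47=1.09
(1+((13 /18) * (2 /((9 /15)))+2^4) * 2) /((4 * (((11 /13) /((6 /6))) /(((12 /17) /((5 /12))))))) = 53092 /2805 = 18.93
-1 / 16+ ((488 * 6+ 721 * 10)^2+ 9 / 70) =57556264677 / 560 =102779044.07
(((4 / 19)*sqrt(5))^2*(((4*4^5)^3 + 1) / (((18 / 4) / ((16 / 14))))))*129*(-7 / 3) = -1164148968791.78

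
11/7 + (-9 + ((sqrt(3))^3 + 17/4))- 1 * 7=-285/28 + 3 * sqrt(3)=-4.98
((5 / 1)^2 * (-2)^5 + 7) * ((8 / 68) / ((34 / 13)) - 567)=129933050 / 289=449595.33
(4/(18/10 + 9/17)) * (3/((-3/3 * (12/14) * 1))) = -595/99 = -6.01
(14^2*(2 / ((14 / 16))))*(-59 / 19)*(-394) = 10414208 / 19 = 548116.21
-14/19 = -0.74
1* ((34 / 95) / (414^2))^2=289 / 66280928516100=0.00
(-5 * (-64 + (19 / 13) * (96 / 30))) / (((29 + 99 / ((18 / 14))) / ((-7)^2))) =94472 / 689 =137.11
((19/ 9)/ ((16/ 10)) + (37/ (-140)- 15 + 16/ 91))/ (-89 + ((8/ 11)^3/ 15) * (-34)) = 85768309/ 559819416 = 0.15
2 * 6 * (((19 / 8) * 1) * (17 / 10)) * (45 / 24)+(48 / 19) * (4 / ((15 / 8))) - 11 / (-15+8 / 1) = 2081283 / 21280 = 97.80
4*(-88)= -352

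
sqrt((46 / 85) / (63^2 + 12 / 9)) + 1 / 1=1.01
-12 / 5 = -2.40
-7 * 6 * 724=-30408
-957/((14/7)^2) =-957/4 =-239.25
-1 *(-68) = 68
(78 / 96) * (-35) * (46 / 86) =-10465 / 688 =-15.21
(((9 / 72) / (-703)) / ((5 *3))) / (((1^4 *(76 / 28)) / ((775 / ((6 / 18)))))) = -1085 / 106856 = -0.01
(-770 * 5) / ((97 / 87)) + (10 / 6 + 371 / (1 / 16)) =723011 / 291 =2484.57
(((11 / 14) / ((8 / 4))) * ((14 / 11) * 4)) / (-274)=-1 / 137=-0.01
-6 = -6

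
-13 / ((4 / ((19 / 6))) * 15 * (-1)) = 247 / 360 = 0.69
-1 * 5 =-5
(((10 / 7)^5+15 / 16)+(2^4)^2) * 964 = 17037152057 / 67228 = 253423.46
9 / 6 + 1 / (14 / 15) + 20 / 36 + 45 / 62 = 3.85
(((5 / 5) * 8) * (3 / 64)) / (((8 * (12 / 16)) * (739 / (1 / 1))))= 1 / 11824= 0.00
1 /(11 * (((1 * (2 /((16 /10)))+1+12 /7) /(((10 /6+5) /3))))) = 560 /10989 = 0.05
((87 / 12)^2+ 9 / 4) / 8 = 877 / 128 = 6.85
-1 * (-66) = 66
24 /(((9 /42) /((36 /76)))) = 1008 /19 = 53.05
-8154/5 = -1630.80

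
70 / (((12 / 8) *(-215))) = -28 / 129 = -0.22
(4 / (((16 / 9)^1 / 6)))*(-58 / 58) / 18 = -0.75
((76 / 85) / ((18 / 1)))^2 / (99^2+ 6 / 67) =96748 / 384301456425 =0.00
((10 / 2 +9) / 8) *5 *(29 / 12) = 1015 / 48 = 21.15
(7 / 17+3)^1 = 58 / 17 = 3.41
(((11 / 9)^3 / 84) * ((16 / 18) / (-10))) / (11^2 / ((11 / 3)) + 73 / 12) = -5324 / 107698815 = -0.00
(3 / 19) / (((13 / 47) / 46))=6486 / 247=26.26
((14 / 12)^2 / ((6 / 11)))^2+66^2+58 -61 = 203384089 / 46656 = 4359.23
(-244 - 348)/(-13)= 592/13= 45.54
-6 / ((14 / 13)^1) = -39 / 7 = -5.57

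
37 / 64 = 0.58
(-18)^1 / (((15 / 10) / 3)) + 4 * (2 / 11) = -388 / 11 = -35.27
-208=-208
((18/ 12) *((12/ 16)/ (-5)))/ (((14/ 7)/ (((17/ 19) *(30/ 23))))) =-459/ 3496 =-0.13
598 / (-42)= -299 / 21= -14.24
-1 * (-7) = 7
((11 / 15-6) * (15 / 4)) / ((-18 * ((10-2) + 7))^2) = -79 / 291600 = -0.00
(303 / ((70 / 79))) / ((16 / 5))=23937 / 224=106.86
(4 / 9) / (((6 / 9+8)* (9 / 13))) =0.07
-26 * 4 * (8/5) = -832/5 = -166.40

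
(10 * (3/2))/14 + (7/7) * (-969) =-13551/14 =-967.93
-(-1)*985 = 985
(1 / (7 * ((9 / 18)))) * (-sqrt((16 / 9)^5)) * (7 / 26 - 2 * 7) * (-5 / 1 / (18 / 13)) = -43520 / 729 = -59.70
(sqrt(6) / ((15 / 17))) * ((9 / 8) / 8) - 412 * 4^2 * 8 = -52736+ 51 * sqrt(6) / 320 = -52735.61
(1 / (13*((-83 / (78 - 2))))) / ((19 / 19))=-76 / 1079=-0.07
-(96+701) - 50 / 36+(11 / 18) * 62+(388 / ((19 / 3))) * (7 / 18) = -83981 / 114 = -736.68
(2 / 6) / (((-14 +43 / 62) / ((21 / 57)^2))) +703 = 628109887 / 893475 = 703.00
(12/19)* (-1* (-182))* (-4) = -8736/19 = -459.79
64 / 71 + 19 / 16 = 2373 / 1136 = 2.09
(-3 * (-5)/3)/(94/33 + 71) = 165/2437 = 0.07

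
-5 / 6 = -0.83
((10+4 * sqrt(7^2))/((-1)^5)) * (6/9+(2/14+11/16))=-9557/168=-56.89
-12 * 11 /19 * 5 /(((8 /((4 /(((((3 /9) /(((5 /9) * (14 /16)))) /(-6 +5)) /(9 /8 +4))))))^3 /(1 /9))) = 201.42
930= 930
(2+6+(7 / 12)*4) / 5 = 31 / 15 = 2.07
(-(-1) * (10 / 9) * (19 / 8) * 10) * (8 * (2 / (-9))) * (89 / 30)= -33820 / 243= -139.18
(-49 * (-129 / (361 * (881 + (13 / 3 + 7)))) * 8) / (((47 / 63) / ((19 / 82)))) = 4778676 / 98013001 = 0.05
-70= -70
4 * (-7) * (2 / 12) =-4.67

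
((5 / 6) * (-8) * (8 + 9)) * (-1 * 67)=22780 / 3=7593.33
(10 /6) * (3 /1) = 5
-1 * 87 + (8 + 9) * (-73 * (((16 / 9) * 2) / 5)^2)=-714.55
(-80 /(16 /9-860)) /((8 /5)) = 0.06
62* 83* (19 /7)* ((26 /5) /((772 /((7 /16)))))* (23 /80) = 14617213 /1235200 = 11.83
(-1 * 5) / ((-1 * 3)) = 5 / 3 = 1.67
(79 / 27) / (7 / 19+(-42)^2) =1501 / 905121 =0.00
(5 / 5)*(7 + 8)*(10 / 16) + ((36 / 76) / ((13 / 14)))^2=4702683 / 488072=9.64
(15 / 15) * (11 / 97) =11 / 97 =0.11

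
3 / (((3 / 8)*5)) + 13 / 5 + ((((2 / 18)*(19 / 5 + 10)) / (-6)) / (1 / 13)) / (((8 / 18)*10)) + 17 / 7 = 16467 / 2800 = 5.88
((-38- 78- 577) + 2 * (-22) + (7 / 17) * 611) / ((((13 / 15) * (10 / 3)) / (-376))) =13962384 / 221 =63178.21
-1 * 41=-41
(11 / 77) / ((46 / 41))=41 / 322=0.13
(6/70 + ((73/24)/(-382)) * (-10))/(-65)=-26527/10428600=-0.00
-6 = -6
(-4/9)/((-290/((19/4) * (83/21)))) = 1577/54810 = 0.03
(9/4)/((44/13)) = 117/176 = 0.66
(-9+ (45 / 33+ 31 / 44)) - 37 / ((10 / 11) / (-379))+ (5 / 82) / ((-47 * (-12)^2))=470625336229 / 30523680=15418.37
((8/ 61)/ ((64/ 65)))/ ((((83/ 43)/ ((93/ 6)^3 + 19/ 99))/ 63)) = 57706204465/ 3564352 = 16189.82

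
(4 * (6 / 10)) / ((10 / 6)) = 36 / 25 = 1.44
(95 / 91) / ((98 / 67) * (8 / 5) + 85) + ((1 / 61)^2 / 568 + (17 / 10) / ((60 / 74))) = 2.11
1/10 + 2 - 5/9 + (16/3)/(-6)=59/90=0.66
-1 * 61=-61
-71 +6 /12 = -141 /2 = -70.50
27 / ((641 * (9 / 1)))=3 / 641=0.00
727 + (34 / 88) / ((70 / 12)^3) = 342872293 / 471625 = 727.00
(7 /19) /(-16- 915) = -0.00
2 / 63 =0.03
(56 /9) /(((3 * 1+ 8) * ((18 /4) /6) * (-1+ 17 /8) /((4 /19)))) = 7168 /50787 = 0.14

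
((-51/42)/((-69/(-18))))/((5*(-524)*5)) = 51/2109100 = 0.00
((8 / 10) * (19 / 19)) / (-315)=-4 / 1575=-0.00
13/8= 1.62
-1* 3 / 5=-3 / 5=-0.60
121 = 121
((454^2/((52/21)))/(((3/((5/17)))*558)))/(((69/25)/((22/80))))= 99193325/68071536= 1.46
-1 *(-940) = 940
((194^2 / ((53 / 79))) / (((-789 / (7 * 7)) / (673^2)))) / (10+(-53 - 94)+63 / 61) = 2012595971139782 / 173415099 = 11605655.92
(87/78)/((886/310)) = 4495/11518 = 0.39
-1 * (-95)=95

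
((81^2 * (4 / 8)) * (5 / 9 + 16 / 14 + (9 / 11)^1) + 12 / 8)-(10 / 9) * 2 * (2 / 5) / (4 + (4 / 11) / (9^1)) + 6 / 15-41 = 15816509 / 1925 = 8216.37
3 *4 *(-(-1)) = 12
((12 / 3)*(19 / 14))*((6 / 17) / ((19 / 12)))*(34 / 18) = 16 / 7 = 2.29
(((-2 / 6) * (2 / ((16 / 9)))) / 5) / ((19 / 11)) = -33 / 760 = -0.04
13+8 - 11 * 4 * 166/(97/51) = -370467/97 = -3819.25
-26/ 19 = -1.37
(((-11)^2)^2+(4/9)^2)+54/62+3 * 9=36834031/2511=14669.07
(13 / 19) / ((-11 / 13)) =-169 / 209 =-0.81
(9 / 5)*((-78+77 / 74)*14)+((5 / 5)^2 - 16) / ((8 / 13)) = -581271 / 296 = -1963.75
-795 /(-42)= 265 /14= 18.93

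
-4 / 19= -0.21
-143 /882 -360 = -360.16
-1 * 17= -17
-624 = -624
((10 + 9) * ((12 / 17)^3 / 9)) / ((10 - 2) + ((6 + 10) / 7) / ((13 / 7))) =1976 / 24565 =0.08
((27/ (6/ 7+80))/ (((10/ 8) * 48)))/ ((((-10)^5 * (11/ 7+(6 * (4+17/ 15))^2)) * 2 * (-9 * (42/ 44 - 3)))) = -49/ 30802399200000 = -0.00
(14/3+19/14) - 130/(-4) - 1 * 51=-262/21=-12.48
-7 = -7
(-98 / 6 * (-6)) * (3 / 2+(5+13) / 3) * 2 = 1470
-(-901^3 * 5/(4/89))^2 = -105942146471149073283025/16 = -6621384154446817080189.06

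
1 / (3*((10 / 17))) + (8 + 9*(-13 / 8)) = -727 / 120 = -6.06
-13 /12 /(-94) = 13 /1128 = 0.01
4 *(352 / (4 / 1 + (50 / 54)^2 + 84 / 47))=48242304 / 227663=211.90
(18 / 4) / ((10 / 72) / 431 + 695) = 69822 / 10783625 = 0.01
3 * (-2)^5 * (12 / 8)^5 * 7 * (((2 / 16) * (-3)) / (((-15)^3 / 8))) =-567 / 125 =-4.54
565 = 565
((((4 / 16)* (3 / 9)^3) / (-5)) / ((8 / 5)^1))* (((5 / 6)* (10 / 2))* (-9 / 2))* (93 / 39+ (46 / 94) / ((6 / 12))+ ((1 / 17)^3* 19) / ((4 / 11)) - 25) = -2163931175 / 4610830848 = -0.47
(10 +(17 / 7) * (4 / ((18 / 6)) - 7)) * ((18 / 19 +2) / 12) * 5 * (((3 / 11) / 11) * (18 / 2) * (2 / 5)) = -948 / 2299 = -0.41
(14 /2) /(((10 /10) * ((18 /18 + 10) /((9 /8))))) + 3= 327 /88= 3.72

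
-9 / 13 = -0.69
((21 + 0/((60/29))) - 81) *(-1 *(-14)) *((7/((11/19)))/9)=-1128.48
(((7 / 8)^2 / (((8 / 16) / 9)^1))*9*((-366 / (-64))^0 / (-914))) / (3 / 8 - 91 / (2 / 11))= 3969 / 14627656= 0.00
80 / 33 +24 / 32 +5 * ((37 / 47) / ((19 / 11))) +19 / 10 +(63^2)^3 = 36850101736274177 / 589380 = 62523502216.35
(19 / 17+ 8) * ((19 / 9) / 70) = 589 / 2142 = 0.27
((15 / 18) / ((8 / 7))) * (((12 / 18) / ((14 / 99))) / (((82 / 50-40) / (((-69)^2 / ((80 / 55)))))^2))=94281056409375 / 3767013376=25028.07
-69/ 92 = -3/ 4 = -0.75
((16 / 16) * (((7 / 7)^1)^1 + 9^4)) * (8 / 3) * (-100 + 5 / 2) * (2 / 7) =-3412240 / 7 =-487462.86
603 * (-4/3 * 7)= -5628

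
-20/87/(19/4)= -80/1653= -0.05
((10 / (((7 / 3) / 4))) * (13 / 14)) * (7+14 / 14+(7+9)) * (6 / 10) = 11232 / 49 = 229.22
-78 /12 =-13 /2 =-6.50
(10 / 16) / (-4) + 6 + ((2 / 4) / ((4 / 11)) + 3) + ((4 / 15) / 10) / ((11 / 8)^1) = 270287 / 26400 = 10.24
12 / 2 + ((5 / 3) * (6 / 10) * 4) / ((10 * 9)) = 272 / 45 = 6.04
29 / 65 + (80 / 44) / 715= 3529 / 7865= 0.45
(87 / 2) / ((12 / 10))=145 / 4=36.25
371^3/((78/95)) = 4851157045/78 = 62194321.09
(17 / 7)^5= 1419857 / 16807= 84.48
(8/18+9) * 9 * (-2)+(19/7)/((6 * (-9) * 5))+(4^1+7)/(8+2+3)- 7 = -4328347/24570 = -176.16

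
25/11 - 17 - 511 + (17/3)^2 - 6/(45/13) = -245198/495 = -495.35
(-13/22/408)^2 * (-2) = -169/40284288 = -0.00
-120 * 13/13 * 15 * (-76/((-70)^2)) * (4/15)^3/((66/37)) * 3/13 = 179968/2627625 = 0.07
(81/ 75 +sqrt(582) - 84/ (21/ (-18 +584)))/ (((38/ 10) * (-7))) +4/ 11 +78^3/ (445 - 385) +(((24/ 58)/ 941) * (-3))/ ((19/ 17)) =1595881251309/ 199619035 - 5 * sqrt(582)/ 133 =7993.73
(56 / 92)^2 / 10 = 98 / 2645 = 0.04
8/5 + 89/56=893/280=3.19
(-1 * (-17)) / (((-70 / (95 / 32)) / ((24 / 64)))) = -969 / 3584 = -0.27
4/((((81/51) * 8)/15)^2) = 7225/1296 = 5.57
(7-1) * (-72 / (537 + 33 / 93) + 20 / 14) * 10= 4528680 / 58303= 77.67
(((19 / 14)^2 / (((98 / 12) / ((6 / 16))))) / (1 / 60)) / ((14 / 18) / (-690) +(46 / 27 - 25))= -0.22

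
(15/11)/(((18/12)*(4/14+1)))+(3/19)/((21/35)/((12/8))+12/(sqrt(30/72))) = 90*sqrt(15)/41021+5741455/8122158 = 0.72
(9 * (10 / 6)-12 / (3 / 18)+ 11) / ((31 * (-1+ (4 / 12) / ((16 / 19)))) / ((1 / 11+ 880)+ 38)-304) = 22298592 / 147374497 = 0.15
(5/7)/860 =1/1204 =0.00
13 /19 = 0.68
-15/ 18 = -5/ 6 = -0.83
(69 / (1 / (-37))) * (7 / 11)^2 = -1033.86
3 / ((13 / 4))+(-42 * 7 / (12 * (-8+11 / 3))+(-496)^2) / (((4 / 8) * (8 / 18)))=57569115 / 52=1107098.37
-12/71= -0.17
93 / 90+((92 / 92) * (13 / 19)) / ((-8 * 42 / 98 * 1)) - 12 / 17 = 4957 / 38760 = 0.13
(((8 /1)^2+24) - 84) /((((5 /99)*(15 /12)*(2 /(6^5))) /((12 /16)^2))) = 3464208 /25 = 138568.32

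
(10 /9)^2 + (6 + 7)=14.23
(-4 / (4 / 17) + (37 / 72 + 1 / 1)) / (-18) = 1115 / 1296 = 0.86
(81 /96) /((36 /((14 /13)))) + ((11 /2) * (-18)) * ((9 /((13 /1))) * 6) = -342123 /832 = -411.21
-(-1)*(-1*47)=-47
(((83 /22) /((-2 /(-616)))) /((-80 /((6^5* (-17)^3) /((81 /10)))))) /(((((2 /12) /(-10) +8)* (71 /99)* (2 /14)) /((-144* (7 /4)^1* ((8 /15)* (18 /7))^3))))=-46289101587480576 /850225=-54443355097.16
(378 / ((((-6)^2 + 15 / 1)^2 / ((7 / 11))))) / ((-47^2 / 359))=-105546 / 7022411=-0.02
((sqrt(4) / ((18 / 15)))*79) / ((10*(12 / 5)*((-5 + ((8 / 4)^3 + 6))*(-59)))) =-395 / 38232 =-0.01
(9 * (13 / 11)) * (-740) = -86580 / 11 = -7870.91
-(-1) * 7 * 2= 14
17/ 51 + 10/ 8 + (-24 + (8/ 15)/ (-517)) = -231799/ 10340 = -22.42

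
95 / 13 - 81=-958 / 13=-73.69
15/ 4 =3.75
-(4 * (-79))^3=31554496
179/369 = 0.49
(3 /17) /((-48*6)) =-1 /1632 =-0.00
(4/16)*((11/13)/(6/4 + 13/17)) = 17/182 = 0.09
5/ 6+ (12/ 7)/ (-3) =11/ 42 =0.26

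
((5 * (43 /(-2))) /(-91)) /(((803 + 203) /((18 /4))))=0.01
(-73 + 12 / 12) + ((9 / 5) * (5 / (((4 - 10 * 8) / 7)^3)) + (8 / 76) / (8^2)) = -31608637 / 438976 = -72.01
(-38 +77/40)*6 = -4329/20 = -216.45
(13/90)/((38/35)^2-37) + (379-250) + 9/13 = 1331659183/10268154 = 129.69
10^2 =100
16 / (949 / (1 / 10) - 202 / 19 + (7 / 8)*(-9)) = 0.00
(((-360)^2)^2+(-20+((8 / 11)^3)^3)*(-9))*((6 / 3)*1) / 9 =8800992691753152184 / 2357947691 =3732480039.89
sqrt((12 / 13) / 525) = 2*sqrt(91) / 455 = 0.04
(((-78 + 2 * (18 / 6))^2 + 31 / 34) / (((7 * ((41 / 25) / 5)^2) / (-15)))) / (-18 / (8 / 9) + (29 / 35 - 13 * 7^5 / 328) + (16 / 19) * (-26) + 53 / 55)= 11513744687500 / 78764731041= 146.18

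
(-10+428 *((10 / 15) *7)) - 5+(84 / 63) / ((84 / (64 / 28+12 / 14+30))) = 874441 / 441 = 1982.86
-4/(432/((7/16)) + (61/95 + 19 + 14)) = -665/169753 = -0.00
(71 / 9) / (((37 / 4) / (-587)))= -166708 / 333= -500.62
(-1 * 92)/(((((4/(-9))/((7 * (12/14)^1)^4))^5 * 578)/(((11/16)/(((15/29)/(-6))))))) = -386719548461680566528/1445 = -267625985094588627.36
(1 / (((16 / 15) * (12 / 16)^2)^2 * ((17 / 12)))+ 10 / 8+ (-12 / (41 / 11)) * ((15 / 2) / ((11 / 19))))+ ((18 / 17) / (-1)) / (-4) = -319771 / 8364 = -38.23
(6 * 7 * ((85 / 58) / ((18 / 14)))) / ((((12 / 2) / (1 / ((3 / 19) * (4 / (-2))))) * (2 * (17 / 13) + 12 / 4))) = -1028755 / 228636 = -4.50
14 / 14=1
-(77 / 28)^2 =-121 / 16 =-7.56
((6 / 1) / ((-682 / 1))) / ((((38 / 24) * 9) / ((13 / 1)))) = -0.01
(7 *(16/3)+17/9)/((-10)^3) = -353/9000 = -0.04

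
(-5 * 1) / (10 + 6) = -5 / 16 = -0.31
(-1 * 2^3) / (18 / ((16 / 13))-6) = -64 / 69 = -0.93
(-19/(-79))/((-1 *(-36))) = 19/2844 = 0.01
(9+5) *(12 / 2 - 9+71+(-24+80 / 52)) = 8288 / 13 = 637.54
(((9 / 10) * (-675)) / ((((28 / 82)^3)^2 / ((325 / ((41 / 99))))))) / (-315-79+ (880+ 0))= -18638366335875 / 30118144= -618841.80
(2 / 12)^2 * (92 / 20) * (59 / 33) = 0.23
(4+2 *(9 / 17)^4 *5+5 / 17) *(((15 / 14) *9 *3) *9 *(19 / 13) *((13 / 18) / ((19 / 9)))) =1546424055 / 2338588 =661.26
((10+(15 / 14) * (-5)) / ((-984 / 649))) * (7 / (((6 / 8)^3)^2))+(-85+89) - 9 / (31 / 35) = -351906557 / 2779677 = -126.60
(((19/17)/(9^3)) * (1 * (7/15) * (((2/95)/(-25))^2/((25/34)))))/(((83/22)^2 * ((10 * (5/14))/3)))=189728/4659157177734375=0.00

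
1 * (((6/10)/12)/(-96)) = -1/1920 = -0.00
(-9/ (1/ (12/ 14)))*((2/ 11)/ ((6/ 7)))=-18/ 11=-1.64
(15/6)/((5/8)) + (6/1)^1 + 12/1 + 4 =26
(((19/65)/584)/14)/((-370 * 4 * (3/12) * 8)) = -19/1573062400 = -0.00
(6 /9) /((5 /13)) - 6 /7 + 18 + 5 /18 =12067 /630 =19.15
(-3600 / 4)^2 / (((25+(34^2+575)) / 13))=2632500 / 439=5996.58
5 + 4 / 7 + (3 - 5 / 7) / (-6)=109 / 21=5.19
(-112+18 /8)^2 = 192721 /16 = 12045.06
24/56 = 0.43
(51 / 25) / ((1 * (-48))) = -17 / 400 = -0.04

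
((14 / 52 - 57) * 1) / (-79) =1475 / 2054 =0.72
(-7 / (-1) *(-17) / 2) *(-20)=1190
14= 14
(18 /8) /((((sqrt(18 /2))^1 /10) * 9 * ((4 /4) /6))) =5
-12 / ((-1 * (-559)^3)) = -12 / 174676879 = -0.00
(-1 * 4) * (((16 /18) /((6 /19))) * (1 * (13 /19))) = -208 /27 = -7.70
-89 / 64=-1.39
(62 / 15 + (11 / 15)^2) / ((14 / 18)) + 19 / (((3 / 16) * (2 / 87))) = 772451 / 175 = 4414.01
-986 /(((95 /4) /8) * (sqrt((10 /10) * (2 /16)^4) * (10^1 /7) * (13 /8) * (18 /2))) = -56541184 /55575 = -1017.39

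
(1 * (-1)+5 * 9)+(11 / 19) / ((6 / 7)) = 5093 / 114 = 44.68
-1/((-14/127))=127/14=9.07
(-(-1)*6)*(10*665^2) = 26533500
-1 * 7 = -7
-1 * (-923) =923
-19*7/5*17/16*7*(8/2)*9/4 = -142443/80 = -1780.54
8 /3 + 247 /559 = 401 /129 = 3.11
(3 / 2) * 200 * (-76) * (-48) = 1094400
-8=-8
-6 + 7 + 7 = 8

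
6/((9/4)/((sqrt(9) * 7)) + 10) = 168/283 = 0.59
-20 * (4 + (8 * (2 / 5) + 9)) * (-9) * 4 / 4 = 2916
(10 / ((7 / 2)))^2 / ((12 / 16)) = 1600 / 147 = 10.88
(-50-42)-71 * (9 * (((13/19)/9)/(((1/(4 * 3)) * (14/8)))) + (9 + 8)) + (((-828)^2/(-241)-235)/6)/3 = -1040369125/576954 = -1803.21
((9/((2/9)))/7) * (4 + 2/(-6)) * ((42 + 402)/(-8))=-1177.39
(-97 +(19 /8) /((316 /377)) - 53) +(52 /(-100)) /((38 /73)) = -177917111 /1200800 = -148.17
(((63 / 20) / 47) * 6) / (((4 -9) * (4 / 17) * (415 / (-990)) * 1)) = 318087 / 390100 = 0.82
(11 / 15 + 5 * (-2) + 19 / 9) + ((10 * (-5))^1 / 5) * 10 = -4822 / 45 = -107.16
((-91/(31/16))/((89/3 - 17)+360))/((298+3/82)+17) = -4592/11478463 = -0.00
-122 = -122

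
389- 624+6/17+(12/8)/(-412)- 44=-3903339/14008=-278.65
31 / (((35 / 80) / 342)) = 169632 / 7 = 24233.14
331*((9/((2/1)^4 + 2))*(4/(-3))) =-662/3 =-220.67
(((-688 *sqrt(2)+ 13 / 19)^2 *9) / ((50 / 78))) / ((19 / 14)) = 1679381794818 / 171475 - 87901632 *sqrt(2) / 9025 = 9779967.18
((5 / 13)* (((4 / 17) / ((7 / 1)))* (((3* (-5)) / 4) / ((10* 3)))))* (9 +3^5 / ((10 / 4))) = -531 / 3094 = -0.17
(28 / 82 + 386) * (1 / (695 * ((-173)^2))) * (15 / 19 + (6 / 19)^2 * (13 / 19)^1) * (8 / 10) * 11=820043136 / 5849539398445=0.00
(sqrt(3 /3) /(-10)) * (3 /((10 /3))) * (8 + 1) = -81 /100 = -0.81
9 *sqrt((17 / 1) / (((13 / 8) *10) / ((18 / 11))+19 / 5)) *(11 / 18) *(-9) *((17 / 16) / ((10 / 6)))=-15147 *sqrt(840310) / 395440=-35.11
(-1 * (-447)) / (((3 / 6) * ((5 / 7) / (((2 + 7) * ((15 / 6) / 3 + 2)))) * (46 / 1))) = 159579 / 230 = 693.82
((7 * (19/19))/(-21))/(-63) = 1/189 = 0.01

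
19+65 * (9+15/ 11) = 7619/ 11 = 692.64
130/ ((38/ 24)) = 1560/ 19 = 82.11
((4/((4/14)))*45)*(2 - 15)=-8190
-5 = -5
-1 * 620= -620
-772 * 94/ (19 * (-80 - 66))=36284/ 1387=26.16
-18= -18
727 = 727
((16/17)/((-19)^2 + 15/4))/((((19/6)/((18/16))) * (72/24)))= 144/471257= 0.00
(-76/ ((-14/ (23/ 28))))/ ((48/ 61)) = 5.67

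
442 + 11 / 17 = 7525 / 17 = 442.65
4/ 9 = 0.44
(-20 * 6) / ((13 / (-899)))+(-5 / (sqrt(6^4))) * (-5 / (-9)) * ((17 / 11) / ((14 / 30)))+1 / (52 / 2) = 69008201 / 8316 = 8298.24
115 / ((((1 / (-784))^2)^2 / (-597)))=-25937996195758080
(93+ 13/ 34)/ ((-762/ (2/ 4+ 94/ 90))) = -695/ 3672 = -0.19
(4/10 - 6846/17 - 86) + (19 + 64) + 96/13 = -439703/1105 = -397.92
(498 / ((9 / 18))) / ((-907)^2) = 996 / 822649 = 0.00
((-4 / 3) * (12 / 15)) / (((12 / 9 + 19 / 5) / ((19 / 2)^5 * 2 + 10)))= -2476259 / 77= -32159.21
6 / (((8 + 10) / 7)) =7 / 3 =2.33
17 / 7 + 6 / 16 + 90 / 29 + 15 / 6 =13653 / 1624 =8.41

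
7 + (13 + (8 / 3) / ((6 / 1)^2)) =20.07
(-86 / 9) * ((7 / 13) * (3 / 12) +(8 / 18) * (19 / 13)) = -15781 / 2106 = -7.49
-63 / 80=-0.79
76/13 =5.85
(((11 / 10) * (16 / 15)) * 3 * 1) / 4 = 22 / 25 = 0.88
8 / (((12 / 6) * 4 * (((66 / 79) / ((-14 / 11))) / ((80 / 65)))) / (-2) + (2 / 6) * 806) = 53088 / 1797029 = 0.03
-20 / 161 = -0.12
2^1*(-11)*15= -330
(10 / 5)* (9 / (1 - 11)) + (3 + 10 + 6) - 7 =51 / 5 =10.20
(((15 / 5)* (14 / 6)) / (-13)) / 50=-7 / 650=-0.01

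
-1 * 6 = -6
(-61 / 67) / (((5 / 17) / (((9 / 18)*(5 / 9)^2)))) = -5185 / 10854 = -0.48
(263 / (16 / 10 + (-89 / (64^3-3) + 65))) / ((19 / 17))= 5860162055 / 1658557652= 3.53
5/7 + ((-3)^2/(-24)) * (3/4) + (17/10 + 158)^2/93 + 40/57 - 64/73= 198281790223/722349600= 274.50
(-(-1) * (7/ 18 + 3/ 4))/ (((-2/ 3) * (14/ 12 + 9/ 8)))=-41/ 55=-0.75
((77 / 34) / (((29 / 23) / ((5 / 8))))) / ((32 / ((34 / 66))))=805 / 44544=0.02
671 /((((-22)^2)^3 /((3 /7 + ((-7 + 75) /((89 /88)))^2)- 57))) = 343154219 /12988792432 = 0.03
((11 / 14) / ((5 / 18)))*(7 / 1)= 99 / 5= 19.80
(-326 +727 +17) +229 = 647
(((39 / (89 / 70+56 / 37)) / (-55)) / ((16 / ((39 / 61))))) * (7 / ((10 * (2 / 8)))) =-2757573 / 96798460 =-0.03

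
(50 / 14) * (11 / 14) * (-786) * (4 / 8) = -108075 / 98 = -1102.81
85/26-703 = -18193/26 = -699.73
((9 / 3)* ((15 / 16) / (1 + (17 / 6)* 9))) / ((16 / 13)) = 0.09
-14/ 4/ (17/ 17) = -7/ 2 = -3.50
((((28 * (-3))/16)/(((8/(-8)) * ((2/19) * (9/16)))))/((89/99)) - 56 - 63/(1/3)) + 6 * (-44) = -36523/89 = -410.37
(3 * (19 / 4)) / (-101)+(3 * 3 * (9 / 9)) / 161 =-5541 / 65044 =-0.09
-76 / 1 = -76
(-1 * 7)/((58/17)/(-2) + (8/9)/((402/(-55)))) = 215271/56201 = 3.83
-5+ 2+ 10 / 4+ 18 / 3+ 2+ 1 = 17 / 2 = 8.50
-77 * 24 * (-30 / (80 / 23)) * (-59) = -940401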